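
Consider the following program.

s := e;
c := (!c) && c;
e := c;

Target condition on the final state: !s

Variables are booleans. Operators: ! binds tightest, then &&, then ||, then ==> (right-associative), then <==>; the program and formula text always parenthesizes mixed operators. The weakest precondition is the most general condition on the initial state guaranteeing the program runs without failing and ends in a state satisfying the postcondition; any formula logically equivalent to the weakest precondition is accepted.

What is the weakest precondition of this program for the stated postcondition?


Working backward. After the program, !s must hold.
Before e := c: !s
Before c := (!c) && c: !s
Before s := e: !e
Answer: WP = !e


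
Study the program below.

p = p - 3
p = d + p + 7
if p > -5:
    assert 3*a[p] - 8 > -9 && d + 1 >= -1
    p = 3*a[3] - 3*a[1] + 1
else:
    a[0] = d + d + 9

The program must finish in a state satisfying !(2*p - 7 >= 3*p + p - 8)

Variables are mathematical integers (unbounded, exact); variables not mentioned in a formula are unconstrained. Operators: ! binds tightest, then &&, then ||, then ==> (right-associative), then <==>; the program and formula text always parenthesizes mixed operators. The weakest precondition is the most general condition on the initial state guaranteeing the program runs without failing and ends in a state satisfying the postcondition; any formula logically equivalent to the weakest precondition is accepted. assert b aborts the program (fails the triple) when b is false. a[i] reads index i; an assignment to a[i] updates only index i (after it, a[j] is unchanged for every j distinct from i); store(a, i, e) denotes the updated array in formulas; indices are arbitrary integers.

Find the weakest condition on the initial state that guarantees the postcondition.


Working backward. After the program, the postcondition !(2*p - 7 >= 3*p + p - 8) must hold; in canonical form it is !(2*p <= 1).
Then branch requires 3*a[p] > -1 && d >= -2 && (!(6*a[3] <= 6*a[1] - 1)); else branch requires !(2*p <= 1).
Before the if: (p > -5 ==> (3*a[p] > -1 && d >= -2 && (!(6*a[3] <= 6*a[1] - 1)))) && ((!(p > -5)) ==> (!(2*p <= 1)))
Before p := d + p + 7: (d + p > -12 ==> (3*a[d + p + 7] > -1 && d >= -2 && (!(6*a[3] <= 6*a[1] - 1)))) && ((!(d + p > -12)) ==> (!(2*d + 2*p <= -13)))
Before p := p - 3: (d + p > -9 ==> (3*a[d + p + 4] > -1 && d >= -2 && (!(6*a[3] <= 6*a[1] - 1)))) && ((!(d + p > -9)) ==> (!(2*d + 2*p <= -7)))
Answer: WP = (d + p > -9 ==> (3*a[d + p + 4] > -1 && d >= -2 && (!(6*a[3] <= 6*a[1] - 1)))) && ((!(d + p > -9)) ==> (!(2*d + 2*p <= -7)))


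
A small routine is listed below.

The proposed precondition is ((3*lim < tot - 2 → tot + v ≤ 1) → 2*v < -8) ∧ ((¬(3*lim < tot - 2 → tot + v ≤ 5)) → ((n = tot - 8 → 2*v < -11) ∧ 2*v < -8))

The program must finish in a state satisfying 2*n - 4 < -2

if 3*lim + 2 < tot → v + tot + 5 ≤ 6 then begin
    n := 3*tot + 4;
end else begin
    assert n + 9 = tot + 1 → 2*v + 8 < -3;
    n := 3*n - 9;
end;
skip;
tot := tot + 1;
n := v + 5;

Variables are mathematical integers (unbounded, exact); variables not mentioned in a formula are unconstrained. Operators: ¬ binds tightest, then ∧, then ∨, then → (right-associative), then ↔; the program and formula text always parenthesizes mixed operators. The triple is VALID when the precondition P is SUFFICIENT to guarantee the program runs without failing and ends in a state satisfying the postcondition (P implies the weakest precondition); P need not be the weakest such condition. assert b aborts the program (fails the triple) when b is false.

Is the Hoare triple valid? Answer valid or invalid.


Working backward. After the program, the postcondition 2*n - 4 < -2 must hold; in canonical form it is 2*n < 2.
Before n := v + 5: 2*v < -8
Before tot := tot + 1: 2*v < -8
Before skip: 2*v < -8
Then branch requires 2*v < -8; else branch requires (n = tot - 8 → 2*v < -11) ∧ 2*v < -8.
Before the if: ((3*lim < tot - 2 → tot + v ≤ 1) → 2*v < -8) ∧ ((¬(3*lim < tot - 2 → tot + v ≤ 1)) → ((n = tot - 8 → 2*v < -11) ∧ 2*v < -8))
The weakest precondition is ((3*lim < tot - 2 → tot + v ≤ 1) → 2*v < -8) ∧ ((¬(3*lim < tot - 2 → tot + v ≤ 1)) → ((n = tot - 8 → 2*v < -11) ∧ 2*v < -8)).
Check whether ((3*lim < tot - 2 → tot + v ≤ 1) → 2*v < -8) ∧ ((¬(3*lim < tot - 2 → tot + v ≤ 5)) → ((n = tot - 8 → 2*v < -11) ∧ 2*v < -8)) implies it.
Countermodel: at the initial state lim = 1, n = -1, tot = 7, v = -5, the precondition holds but the weakest precondition fails.
Answer: invalid


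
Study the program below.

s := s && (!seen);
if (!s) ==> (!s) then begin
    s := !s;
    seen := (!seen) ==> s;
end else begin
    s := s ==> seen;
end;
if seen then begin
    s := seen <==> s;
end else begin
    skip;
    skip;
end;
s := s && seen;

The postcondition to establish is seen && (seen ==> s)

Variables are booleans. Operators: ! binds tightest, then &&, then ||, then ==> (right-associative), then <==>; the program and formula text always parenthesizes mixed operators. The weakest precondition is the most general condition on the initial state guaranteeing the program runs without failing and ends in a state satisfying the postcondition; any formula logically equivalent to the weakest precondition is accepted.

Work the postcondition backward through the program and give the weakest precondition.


Working backward. After the program, seen && (seen ==> s) must hold.
Before s := s && seen: seen && (seen ==> (s && seen))
Then branch requires seen && (seen ==> ((seen <==> s) && seen)); else branch requires seen && (seen ==> (s && seen)).
Before the if: (seen ==> (seen && (seen ==> ((seen <==> s) && seen)))) && ((!seen) ==> (seen && (seen ==> (s && seen))))
Then branch requires (((!seen) ==> (!s)) ==> (((!seen) ==> (!s)) && (((!seen) ==> (!s)) ==> ((((!seen) ==> (!s)) <==> (!s)) && ((!seen) ==> (!s)))))) && ((!((!seen) ==> (!s))) ==> (((!seen) ==> (!s)) && (((!seen) ==> (!s)) ==> ((!s) && ((!seen) ==> (!s)))))); else branch requires (seen ==> (seen && (seen ==> ((seen <==> (s ==> seen)) && seen)))) && ((!seen) ==> (seen && (seen ==> ((s ==> seen) && seen)))).
Before the if: (((!seen) ==> (!s)) ==> (((!seen) ==> (!s)) && (((!seen) ==> (!s)) ==> ((((!seen) ==> (!s)) <==> (!s)) && ((!seen) ==> (!s)))))) && ((!((!seen) ==> (!s))) ==> (((!seen) ==> (!s)) && (((!seen) ==> (!s)) ==> ((!s) && ((!seen) ==> (!s))))))
Before s := s && (!seen): (((!seen) ==> (!(s && (!seen)))) ==> (((!seen) ==> (!(s && (!seen)))) && (((!seen) ==> (!(s && (!seen)))) ==> ((((!seen) ==> (!(s && (!seen)))) <==> (!(s && (!seen)))) && ((!seen) ==> (!(s && (!seen)))))))) && ((!((!seen) ==> (!(s && (!seen))))) ==> (((!seen) ==> (!(s && (!seen)))) && (((!seen) ==> (!(s && (!seen)))) ==> ((!(s && (!seen))) && ((!seen) ==> (!(s && (!seen))))))))
Answer: WP = (((!seen) ==> (!(s && (!seen)))) ==> (((!seen) ==> (!(s && (!seen)))) && (((!seen) ==> (!(s && (!seen)))) ==> ((((!seen) ==> (!(s && (!seen)))) <==> (!(s && (!seen)))) && ((!seen) ==> (!(s && (!seen)))))))) && ((!((!seen) ==> (!(s && (!seen))))) ==> (((!seen) ==> (!(s && (!seen)))) && (((!seen) ==> (!(s && (!seen)))) ==> ((!(s && (!seen))) && ((!seen) ==> (!(s && (!seen))))))))


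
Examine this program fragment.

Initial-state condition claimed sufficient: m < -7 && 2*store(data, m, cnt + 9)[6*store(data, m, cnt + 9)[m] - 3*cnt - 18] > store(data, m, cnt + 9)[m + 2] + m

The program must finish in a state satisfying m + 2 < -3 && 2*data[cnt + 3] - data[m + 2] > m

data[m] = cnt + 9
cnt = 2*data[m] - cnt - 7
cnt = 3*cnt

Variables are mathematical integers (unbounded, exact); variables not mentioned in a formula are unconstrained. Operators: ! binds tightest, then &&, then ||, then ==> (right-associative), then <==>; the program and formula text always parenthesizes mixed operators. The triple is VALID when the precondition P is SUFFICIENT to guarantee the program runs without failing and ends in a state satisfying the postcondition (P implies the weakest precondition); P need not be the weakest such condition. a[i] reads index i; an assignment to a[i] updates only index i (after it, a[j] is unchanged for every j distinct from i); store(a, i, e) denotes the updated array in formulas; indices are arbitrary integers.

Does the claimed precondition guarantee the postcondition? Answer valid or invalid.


Working backward. After the program, the postcondition m + 2 < -3 && 2*data[cnt + 3] - data[m + 2] > m must hold; in canonical form it is m < -5 && 2*data[cnt + 3] > data[m + 2] + m.
Before cnt := 3*cnt: m < -5 && 2*data[3*cnt + 3] > data[m + 2] + m
Before cnt := 2*data[m] - cnt - 7: m < -5 && 2*data[6*data[m] - 3*cnt - 18] > data[m + 2] + m
Before data[m] := cnt + 9: m < -5 && 2*store(data, m, cnt + 9)[6*store(data, m, cnt + 9)[m] - 3*cnt - 18] > store(data, m, cnt + 9)[m + 2] + m
The weakest precondition is m < -5 && 2*store(data, m, cnt + 9)[6*store(data, m, cnt + 9)[m] - 3*cnt - 18] > store(data, m, cnt + 9)[m + 2] + m.
Check whether m < -7 && 2*store(data, m, cnt + 9)[6*store(data, m, cnt + 9)[m] - 3*cnt - 18] > store(data, m, cnt + 9)[m + 2] + m implies it.
Every state satisfying the precondition satisfies the weakest precondition: the implication holds.
Answer: valid


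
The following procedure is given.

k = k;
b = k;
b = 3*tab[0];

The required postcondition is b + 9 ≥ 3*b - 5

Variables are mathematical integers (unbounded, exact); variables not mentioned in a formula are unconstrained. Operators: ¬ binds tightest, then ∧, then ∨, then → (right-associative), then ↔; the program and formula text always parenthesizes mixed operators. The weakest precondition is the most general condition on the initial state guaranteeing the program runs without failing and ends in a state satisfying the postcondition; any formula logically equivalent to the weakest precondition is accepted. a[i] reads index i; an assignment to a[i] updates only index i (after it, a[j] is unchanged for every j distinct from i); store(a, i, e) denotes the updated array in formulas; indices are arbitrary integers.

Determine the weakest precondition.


Working backward. After the program, the postcondition b + 9 ≥ 3*b - 5 must hold; in canonical form it is 2*b ≤ 14.
Before b := 3*tab[0]: 6*tab[0] ≤ 14
Before b := k: 6*tab[0] ≤ 14
Before k := k: 6*tab[0] ≤ 14
Answer: WP = 6*tab[0] ≤ 14


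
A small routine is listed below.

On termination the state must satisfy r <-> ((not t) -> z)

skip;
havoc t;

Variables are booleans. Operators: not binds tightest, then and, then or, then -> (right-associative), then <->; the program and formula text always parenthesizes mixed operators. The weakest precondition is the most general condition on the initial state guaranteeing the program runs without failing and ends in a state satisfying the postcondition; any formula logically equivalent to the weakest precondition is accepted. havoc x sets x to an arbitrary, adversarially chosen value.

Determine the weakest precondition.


Working backward. After the program, r <-> ((not t) -> z) must hold.
Before havoc t: r and (r <-> z)
Before skip: r and (r <-> z)
Answer: WP = r and (r <-> z)


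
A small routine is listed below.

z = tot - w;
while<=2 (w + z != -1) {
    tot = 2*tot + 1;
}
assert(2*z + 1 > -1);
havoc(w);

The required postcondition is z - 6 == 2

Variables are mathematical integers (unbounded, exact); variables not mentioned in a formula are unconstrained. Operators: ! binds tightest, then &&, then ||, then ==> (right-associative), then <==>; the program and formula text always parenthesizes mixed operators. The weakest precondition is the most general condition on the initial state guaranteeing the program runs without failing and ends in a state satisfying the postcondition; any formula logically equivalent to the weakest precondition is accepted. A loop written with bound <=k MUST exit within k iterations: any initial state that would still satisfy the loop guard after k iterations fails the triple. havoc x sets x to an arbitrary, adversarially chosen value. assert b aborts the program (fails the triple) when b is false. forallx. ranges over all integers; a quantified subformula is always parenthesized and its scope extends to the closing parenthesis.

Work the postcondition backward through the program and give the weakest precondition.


Working backward. After the program, the postcondition z - 6 == 2 must hold; in canonical form it is z == 8.
Before havoc w: z == 8
Before assert 2*z + 1 > -1: 2*z > -2 && z == 8
Before the loop (bound <=2), unroll the exhaustion recursion (WP_0 = exit-now case; WP_j = one more guarded iteration, up to j = 2):
  WP_0: (!(w + z != -1)) && 2*z > -2 && z == 8
  WP_1: (w + z != -1 ==> ((!(w + z != -1)) && 2*z > -2 && z == 8)) && ((!(w + z != -1)) ==> (2*z > -2 && z == 8))
  WP_2: (w + z != -1 ==> ((w + z != -1 ==> ((!(w + z != -1)) && 2*z > -2 && z == 8)) && ((!(w + z != -1)) ==> (2*z > -2 && z == 8)))) && ((!(w + z != -1)) ==> (2*z > -2 && z == 8))
So before the loop: (w + z != -1 ==> ((w + z != -1 ==> ((!(w + z != -1)) && 2*z > -2 && z == 8)) && ((!(w + z != -1)) ==> (2*z > -2 && z == 8)))) && ((!(w + z != -1)) ==> (2*z > -2 && z == 8))
Before z := tot - w: (tot != -1 ==> ((tot != -1 ==> ((!(tot != -1)) && 2*tot > 2*w - 2 && tot == w + 8)) && ((!(tot != -1)) ==> (2*tot > 2*w - 2 && tot == w + 8)))) && ((!(tot != -1)) ==> (2*tot > 2*w - 2 && tot == w + 8))
Answer: WP = (tot != -1 ==> ((tot != -1 ==> ((!(tot != -1)) && 2*tot > 2*w - 2 && tot == w + 8)) && ((!(tot != -1)) ==> (2*tot > 2*w - 2 && tot == w + 8)))) && ((!(tot != -1)) ==> (2*tot > 2*w - 2 && tot == w + 8))


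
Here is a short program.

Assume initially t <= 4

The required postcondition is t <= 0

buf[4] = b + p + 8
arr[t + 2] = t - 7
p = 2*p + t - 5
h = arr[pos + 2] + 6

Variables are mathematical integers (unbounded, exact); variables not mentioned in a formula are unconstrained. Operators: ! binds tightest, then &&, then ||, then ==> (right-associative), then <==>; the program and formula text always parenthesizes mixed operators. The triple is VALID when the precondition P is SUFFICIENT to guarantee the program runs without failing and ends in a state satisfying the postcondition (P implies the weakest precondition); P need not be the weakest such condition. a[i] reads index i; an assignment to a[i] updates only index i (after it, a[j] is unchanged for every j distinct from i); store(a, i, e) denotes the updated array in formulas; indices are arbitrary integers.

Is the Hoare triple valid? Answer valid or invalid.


Working backward. After the program, t <= 0 must hold.
Before h := arr[pos + 2] + 6: t <= 0
Before p := 2*p + t - 5: t <= 0
Before arr[t + 2] := t - 7: t <= 0
Before buf[4] := b + p + 8: t <= 0
The weakest precondition is t <= 0.
Check whether t <= 4 implies it.
Countermodel: at the initial state t = 1, the precondition holds but the weakest precondition fails.
Answer: invalid


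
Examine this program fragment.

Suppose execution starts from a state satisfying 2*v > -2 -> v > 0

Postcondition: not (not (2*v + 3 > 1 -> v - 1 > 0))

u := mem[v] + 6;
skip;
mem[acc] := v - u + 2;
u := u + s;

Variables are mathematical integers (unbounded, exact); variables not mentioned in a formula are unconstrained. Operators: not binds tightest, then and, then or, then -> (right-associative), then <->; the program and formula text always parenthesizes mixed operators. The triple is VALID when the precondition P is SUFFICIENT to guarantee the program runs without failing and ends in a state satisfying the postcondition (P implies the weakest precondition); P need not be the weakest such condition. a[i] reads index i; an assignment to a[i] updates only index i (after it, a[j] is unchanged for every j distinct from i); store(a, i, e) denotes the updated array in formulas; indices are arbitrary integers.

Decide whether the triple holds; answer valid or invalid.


Working backward. After the program, the postcondition not (not (2*v + 3 > 1 -> v - 1 > 0)) must hold; in canonical form it is 2*v > -2 -> v > 1.
Before u := u + s: 2*v > -2 -> v > 1
Before mem[acc] := v - u + 2: 2*v > -2 -> v > 1
Before skip: 2*v > -2 -> v > 1
Before u := mem[v] + 6: 2*v > -2 -> v > 1
The weakest precondition is 2*v > -2 -> v > 1.
Check whether 2*v > -2 -> v > 0 implies it.
Countermodel: at the initial state v = 1, the precondition holds but the weakest precondition fails.
Answer: invalid


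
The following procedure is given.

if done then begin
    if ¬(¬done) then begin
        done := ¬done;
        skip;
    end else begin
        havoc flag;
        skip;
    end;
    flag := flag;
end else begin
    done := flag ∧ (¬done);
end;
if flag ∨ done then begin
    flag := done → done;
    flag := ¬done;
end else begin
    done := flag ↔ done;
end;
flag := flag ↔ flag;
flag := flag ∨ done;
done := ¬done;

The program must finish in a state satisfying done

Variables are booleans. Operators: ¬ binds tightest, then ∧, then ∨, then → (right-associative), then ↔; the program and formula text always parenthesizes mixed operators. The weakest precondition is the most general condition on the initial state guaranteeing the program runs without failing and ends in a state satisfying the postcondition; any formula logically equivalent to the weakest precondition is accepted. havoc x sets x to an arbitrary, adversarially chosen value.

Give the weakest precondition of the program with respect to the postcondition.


Working backward. After the program, done must hold.
Before done := ¬done: ¬done
Before flag := flag ∨ done: ¬done
Before flag := flag ↔ flag: ¬done
Then branch requires ¬done; else branch requires ¬(flag ↔ done).
Before the if: ((flag ∨ done) → (¬done)) ∧ ((¬(flag ∨ done)) → (¬(flag ↔ done)))
Then branch requires (done → (((flag ∨ (¬done)) → done) ∧ ((¬(flag ∨ (¬done))) → (¬(flag ↔ (¬done)))))) ∧ ((¬done) → ((¬done) ∧ (done → (¬done)) ∧ ((¬done) → done))); else branch requires ((flag ∨ (flag ∧ (¬done))) → (¬(flag ∧ (¬done)))) ∧ ((¬(flag ∨ (flag ∧ (¬done)))) → (¬(flag ↔ (flag ∧ (¬done))))).
Before the if: (done → ((done → (((flag ∨ (¬done)) → done) ∧ ((¬(flag ∨ (¬done))) → (¬(flag ↔ (¬done)))))) ∧ ((¬done) → ((¬done) ∧ (done → (¬done)) ∧ ((¬done) → done))))) ∧ ((¬done) → (((flag ∨ (flag ∧ (¬done))) → (¬(flag ∧ (¬done)))) ∧ ((¬(flag ∨ (flag ∧ (¬done)))) → (¬(flag ↔ (flag ∧ (¬done)))))))
Answer: WP = (done → ((done → (((flag ∨ (¬done)) → done) ∧ ((¬(flag ∨ (¬done))) → (¬(flag ↔ (¬done)))))) ∧ ((¬done) → ((¬done) ∧ (done → (¬done)) ∧ ((¬done) → done))))) ∧ ((¬done) → (((flag ∨ (flag ∧ (¬done))) → (¬(flag ∧ (¬done)))) ∧ ((¬(flag ∨ (flag ∧ (¬done)))) → (¬(flag ↔ (flag ∧ (¬done)))))))


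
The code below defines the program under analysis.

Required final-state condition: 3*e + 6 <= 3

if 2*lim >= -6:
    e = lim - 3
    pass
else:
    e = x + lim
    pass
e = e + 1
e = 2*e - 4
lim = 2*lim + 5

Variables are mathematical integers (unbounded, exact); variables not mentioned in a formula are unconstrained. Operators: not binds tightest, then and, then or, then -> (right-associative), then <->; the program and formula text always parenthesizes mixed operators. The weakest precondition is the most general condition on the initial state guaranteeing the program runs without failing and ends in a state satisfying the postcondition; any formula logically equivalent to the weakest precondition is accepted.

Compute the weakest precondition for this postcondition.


Working backward. After the program, the postcondition 3*e + 6 <= 3 must hold; in canonical form it is 3*e <= -3.
Before lim := 2*lim + 5: 3*e <= -3
Before e := 2*e - 4: 6*e <= 9
Before e := e + 1: 6*e <= 3
Then branch requires 6*lim <= 21; else branch requires 6*lim + 6*x <= 3.
Before the if: (2*lim >= -6 -> 6*lim <= 21) and ((not (2*lim >= -6)) -> 6*lim + 6*x <= 3)
Answer: WP = (2*lim >= -6 -> 6*lim <= 21) and ((not (2*lim >= -6)) -> 6*lim + 6*x <= 3)


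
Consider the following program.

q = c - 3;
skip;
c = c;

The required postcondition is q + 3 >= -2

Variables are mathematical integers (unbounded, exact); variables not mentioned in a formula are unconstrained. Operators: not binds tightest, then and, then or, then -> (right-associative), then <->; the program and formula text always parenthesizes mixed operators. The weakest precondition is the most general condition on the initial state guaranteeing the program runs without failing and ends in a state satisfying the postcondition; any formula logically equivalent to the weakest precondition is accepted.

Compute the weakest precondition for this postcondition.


Working backward. After the program, the postcondition q + 3 >= -2 must hold; in canonical form it is q >= -5.
Before c := c: q >= -5
Before skip: q >= -5
Before q := c - 3: c >= -2
Answer: WP = c >= -2


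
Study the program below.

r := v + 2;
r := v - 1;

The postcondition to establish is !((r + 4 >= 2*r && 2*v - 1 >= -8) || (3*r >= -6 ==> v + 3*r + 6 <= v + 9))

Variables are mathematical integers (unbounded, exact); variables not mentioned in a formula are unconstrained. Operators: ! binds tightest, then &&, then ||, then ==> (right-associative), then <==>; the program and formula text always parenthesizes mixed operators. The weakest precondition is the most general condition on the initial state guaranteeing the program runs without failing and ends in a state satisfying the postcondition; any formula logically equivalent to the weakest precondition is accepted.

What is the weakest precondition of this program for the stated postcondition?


Working backward. After the program, the postcondition !((r + 4 >= 2*r && 2*v - 1 >= -8) || (3*r >= -6 ==> v + 3*r + 6 <= v + 9)) must hold; in canonical form it is !((r <= 4 && 2*v >= -7) || (3*r >= -6 ==> 3*r <= 3)).
Before r := v - 1: !((v <= 5 && 2*v >= -7) || (3*v >= -3 ==> 3*v <= 6))
Before r := v + 2: !((v <= 5 && 2*v >= -7) || (3*v >= -3 ==> 3*v <= 6))
Answer: WP = !((v <= 5 && 2*v >= -7) || (3*v >= -3 ==> 3*v <= 6))


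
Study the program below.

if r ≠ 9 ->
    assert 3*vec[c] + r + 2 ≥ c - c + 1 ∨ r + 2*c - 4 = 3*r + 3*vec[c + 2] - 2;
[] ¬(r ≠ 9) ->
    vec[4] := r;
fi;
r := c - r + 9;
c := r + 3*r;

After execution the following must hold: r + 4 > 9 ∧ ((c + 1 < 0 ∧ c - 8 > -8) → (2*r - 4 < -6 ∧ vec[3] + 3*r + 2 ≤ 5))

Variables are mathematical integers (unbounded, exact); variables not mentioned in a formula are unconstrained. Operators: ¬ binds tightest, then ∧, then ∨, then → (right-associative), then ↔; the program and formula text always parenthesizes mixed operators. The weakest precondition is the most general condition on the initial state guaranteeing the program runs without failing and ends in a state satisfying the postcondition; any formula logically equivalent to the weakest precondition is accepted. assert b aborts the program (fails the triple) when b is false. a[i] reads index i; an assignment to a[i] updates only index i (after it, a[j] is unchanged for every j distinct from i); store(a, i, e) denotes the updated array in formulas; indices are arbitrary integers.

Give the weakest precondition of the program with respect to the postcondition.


Working backward. After the program, the postcondition r + 4 > 9 ∧ ((c + 1 < 0 ∧ c - 8 > -8) → (2*r - 4 < -6 ∧ vec[3] + 3*r + 2 ≤ 5)) must hold; in canonical form it is r > 5 ∧ ((c < -1 ∧ c > 0) → (2*r < -2 ∧ vec[3] + 3*r ≤ 3)).
Before c := r + 3*r: r > 5 ∧ ((4*r < -1 ∧ 4*r > 0) → (2*r < -2 ∧ vec[3] + 3*r ≤ 3))
Before r := c - r + 9: c > r - 4 ∧ ((4*c < 4*r - 37 ∧ 4*c > 4*r - 36) → (2*c < 2*r - 20 ∧ vec[3] + 3*c ≤ 3*r - 24))
Then branch requires (3*vec[c] + r ≥ -1 ∨ 2*c = 3*vec[c + 2] + 2*r + 2) ∧ c > r - 4 ∧ ((4*c < 4*r - 37 ∧ 4*c > 4*r - 36) → (2*c < 2*r - 20 ∧ vec[3] + 3*c ≤ 3*r - 24)); else branch requires c > r - 4 ∧ ((4*c < 4*r - 37 ∧ 4*c > 4*r - 36) → (2*c < 2*r - 20 ∧ vec[3] + 3*c ≤ 3*r - 24)).
Before the if: (r ≠ 9 → ((3*vec[c] + r ≥ -1 ∨ 2*c = 3*vec[c + 2] + 2*r + 2) ∧ c > r - 4 ∧ ((4*c < 4*r - 37 ∧ 4*c > 4*r - 36) → (2*c < 2*r - 20 ∧ vec[3] + 3*c ≤ 3*r - 24)))) ∧ ((¬(r ≠ 9)) → (c > r - 4 ∧ ((4*c < 4*r - 37 ∧ 4*c > 4*r - 36) → (2*c < 2*r - 20 ∧ vec[3] + 3*c ≤ 3*r - 24))))
Answer: WP = (r ≠ 9 → ((3*vec[c] + r ≥ -1 ∨ 2*c = 3*vec[c + 2] + 2*r + 2) ∧ c > r - 4 ∧ ((4*c < 4*r - 37 ∧ 4*c > 4*r - 36) → (2*c < 2*r - 20 ∧ vec[3] + 3*c ≤ 3*r - 24)))) ∧ ((¬(r ≠ 9)) → (c > r - 4 ∧ ((4*c < 4*r - 37 ∧ 4*c > 4*r - 36) → (2*c < 2*r - 20 ∧ vec[3] + 3*c ≤ 3*r - 24))))


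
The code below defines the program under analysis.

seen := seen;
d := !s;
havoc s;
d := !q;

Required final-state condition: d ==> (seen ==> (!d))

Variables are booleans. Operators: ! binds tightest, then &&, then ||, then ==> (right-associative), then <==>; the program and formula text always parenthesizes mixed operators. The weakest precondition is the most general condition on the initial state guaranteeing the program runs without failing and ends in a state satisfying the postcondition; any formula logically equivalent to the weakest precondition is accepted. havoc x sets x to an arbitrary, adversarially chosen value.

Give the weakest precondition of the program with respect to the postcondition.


Working backward. After the program, d ==> (seen ==> (!d)) must hold.
Before d := !q: (!q) ==> (seen ==> q)
Before havoc s: (!q) ==> (seen ==> q)
Before d := !s: (!q) ==> (seen ==> q)
Before seen := seen: (!q) ==> (seen ==> q)
Answer: WP = (!q) ==> (seen ==> q)


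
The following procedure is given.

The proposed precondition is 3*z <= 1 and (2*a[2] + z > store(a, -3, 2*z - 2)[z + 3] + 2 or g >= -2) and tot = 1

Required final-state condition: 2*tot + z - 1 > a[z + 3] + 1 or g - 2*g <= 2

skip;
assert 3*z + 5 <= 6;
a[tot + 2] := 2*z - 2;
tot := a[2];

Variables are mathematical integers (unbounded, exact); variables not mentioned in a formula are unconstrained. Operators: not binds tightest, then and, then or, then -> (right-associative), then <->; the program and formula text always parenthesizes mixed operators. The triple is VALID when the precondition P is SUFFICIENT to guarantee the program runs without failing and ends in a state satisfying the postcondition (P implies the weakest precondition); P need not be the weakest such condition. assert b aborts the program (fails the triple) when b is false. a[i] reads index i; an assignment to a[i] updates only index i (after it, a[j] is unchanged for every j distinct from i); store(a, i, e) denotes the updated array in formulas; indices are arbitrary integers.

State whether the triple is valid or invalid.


Working backward. After the program, the postcondition 2*tot + z - 1 > a[z + 3] + 1 or g - 2*g <= 2 must hold; in canonical form it is 2*tot + z > a[z + 3] + 2 or g >= -2.
Before tot := a[2]: 2*a[2] + z > a[z + 3] + 2 or g >= -2
Before a[tot + 2] := 2*z - 2: 2*store(a, tot + 2, 2*z - 2)[2] + z > store(a, tot + 2, 2*z - 2)[z + 3] + 2 or g >= -2
Before assert 3*z + 5 <= 6: 3*z <= 1 and (2*store(a, tot + 2, 2*z - 2)[2] + z > store(a, tot + 2, 2*z - 2)[z + 3] + 2 or g >= -2)
Before skip: 3*z <= 1 and (2*store(a, tot + 2, 2*z - 2)[2] + z > store(a, tot + 2, 2*z - 2)[z + 3] + 2 or g >= -2)
The weakest precondition is 3*z <= 1 and (2*store(a, tot + 2, 2*z - 2)[2] + z > store(a, tot + 2, 2*z - 2)[z + 3] + 2 or g >= -2).
Check whether 3*z <= 1 and (2*a[2] + z > store(a, -3, 2*z - 2)[z + 3] + 2 or g >= -2) and tot = 1 implies it.
Countermodel: at the initial state a = {[-3] = -12, [2] = -2, [3] = 5, elsewhere 5}, g = -3, tot = 1, z = -6, the precondition holds but the weakest precondition fails.
Answer: invalid


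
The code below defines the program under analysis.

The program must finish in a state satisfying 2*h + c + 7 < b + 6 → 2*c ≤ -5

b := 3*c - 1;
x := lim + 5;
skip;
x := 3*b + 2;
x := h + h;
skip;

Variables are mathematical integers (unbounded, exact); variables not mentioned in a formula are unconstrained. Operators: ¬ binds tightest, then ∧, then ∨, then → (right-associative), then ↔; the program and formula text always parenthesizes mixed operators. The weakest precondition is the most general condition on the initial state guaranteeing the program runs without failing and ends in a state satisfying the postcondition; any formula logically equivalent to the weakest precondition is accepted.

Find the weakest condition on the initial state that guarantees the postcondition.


Working backward. After the program, the postcondition 2*h + c + 7 < b + 6 → 2*c ≤ -5 must hold; in canonical form it is c + 2*h < b - 1 → 2*c ≤ -5.
Before skip: c + 2*h < b - 1 → 2*c ≤ -5
Before x := h + h: c + 2*h < b - 1 → 2*c ≤ -5
Before x := 3*b + 2: c + 2*h < b - 1 → 2*c ≤ -5
Before skip: c + 2*h < b - 1 → 2*c ≤ -5
Before x := lim + 5: c + 2*h < b - 1 → 2*c ≤ -5
Before b := 3*c - 1: 2*h < 2*c - 2 → 2*c ≤ -5
Answer: WP = 2*h < 2*c - 2 → 2*c ≤ -5


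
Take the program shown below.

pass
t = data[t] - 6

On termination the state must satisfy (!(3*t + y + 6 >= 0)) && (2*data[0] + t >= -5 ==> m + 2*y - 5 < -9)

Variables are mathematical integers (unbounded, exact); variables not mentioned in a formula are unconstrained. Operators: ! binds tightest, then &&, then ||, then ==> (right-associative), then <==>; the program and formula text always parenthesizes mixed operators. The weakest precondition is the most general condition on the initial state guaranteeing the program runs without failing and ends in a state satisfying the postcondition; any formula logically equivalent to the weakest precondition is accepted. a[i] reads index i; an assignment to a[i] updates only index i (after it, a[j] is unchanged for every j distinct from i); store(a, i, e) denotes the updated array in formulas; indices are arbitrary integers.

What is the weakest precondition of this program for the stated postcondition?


Working backward. After the program, the postcondition (!(3*t + y + 6 >= 0)) && (2*data[0] + t >= -5 ==> m + 2*y - 5 < -9) must hold; in canonical form it is (!(3*t + y >= -6)) && (2*data[0] + t >= -5 ==> m + 2*y < -4).
Before t := data[t] - 6: (!(3*data[t] + y >= 12)) && (2*data[0] + data[t] >= 1 ==> m + 2*y < -4)
Before skip: (!(3*data[t] + y >= 12)) && (2*data[0] + data[t] >= 1 ==> m + 2*y < -4)
Answer: WP = (!(3*data[t] + y >= 12)) && (2*data[0] + data[t] >= 1 ==> m + 2*y < -4)


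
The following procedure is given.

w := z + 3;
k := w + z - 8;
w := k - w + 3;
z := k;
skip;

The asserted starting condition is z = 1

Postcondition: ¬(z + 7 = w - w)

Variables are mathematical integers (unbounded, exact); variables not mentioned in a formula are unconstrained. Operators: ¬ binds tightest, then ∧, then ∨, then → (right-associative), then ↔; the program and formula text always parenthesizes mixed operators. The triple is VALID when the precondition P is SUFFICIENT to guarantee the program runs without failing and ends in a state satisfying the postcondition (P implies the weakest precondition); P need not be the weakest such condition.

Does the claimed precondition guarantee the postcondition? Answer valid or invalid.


Working backward. After the program, the postcondition ¬(z + 7 = w - w) must hold; in canonical form it is ¬(z = -7).
Before skip: ¬(z = -7)
Before z := k: ¬(k = -7)
Before w := k - w + 3: ¬(k = -7)
Before k := w + z - 8: ¬(w + z = 1)
Before w := z + 3: ¬(2*z = -2)
The weakest precondition is ¬(2*z = -2).
Check whether z = 1 implies it.
Every state satisfying the precondition satisfies the weakest precondition: the implication holds.
Answer: valid


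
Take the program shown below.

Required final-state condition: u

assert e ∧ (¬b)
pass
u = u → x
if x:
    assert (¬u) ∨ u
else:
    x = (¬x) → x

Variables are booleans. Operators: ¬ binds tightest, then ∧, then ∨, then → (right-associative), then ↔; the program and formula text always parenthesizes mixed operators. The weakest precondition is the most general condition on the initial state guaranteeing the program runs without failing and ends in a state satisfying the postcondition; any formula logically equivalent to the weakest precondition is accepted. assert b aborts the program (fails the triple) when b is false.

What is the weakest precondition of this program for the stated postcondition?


Working backward. After the program, u must hold.
Then branch requires u; else branch requires u.
Before the if: (x → u) ∧ ((¬x) → u)
Before u := u → x: (x → (u → x)) ∧ ((¬x) → (u → x))
Before skip: (x → (u → x)) ∧ ((¬x) → (u → x))
Before assert e ∧ (¬b): e ∧ (¬b) ∧ (x → (u → x)) ∧ ((¬x) → (u → x))
Answer: WP = e ∧ (¬b) ∧ (x → (u → x)) ∧ ((¬x) → (u → x))


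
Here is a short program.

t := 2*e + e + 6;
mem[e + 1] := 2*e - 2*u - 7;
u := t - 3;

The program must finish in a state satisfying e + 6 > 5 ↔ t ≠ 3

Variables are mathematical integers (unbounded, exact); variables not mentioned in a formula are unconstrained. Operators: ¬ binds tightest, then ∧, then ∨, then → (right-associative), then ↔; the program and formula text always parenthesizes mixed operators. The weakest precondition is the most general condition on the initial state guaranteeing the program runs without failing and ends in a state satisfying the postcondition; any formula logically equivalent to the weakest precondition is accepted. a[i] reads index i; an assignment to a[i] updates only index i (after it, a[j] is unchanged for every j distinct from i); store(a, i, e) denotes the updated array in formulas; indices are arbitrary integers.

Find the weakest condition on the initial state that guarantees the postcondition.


Working backward. After the program, the postcondition e + 6 > 5 ↔ t ≠ 3 must hold; in canonical form it is e > -1 ↔ t ≠ 3.
Before u := t - 3: e > -1 ↔ t ≠ 3
Before mem[e + 1] := 2*e - 2*u - 7: e > -1 ↔ t ≠ 3
Before t := 2*e + e + 6: e > -1 ↔ 3*e ≠ -3
Answer: WP = e > -1 ↔ 3*e ≠ -3


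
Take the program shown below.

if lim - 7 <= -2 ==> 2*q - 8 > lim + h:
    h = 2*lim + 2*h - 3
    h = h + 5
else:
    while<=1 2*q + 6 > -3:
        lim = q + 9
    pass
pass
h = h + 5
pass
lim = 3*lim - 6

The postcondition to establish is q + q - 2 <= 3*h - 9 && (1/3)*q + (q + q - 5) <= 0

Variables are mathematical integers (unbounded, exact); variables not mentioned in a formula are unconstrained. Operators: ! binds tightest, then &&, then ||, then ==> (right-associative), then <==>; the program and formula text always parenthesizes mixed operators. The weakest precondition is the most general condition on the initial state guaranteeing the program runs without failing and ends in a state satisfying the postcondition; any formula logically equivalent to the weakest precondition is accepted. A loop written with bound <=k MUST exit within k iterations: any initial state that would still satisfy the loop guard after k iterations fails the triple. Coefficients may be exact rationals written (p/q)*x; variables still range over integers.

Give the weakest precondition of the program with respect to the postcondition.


Working backward. After the program, the postcondition q + q - 2 <= 3*h - 9 && (1/3)*q + (q + q - 5) <= 0 must hold; in canonical form it is 2*q <= 3*h - 7 && (7/3)*q <= 5.
Before lim := 3*lim - 6: 2*q <= 3*h - 7 && (7/3)*q <= 5
Before skip: 2*q <= 3*h - 7 && (7/3)*q <= 5
Before h := h + 5: 2*q <= 3*h + 8 && (7/3)*q <= 5
Before skip: 2*q <= 3*h + 8 && (7/3)*q <= 5
Then branch requires 2*q <= 6*h + 6*lim + 14 && (7/3)*q <= 5; else branch requires (2*q > -9 ==> ((!(2*q > -9)) && 2*q <= 3*h + 8 && (7/3)*q <= 5)) && ((!(2*q > -9)) ==> (2*q <= 3*h + 8 && (7/3)*q <= 5)).
Before the if: ((lim <= 5 ==> 2*q > h + lim + 8) ==> (2*q <= 6*h + 6*lim + 14 && (7/3)*q <= 5)) && ((!(lim <= 5 ==> 2*q > h + lim + 8)) ==> ((2*q > -9 ==> ((!(2*q > -9)) && 2*q <= 3*h + 8 && (7/3)*q <= 5)) && ((!(2*q > -9)) ==> (2*q <= 3*h + 8 && (7/3)*q <= 5))))
Answer: WP = ((lim <= 5 ==> 2*q > h + lim + 8) ==> (2*q <= 6*h + 6*lim + 14 && (7/3)*q <= 5)) && ((!(lim <= 5 ==> 2*q > h + lim + 8)) ==> ((2*q > -9 ==> ((!(2*q > -9)) && 2*q <= 3*h + 8 && (7/3)*q <= 5)) && ((!(2*q > -9)) ==> (2*q <= 3*h + 8 && (7/3)*q <= 5))))


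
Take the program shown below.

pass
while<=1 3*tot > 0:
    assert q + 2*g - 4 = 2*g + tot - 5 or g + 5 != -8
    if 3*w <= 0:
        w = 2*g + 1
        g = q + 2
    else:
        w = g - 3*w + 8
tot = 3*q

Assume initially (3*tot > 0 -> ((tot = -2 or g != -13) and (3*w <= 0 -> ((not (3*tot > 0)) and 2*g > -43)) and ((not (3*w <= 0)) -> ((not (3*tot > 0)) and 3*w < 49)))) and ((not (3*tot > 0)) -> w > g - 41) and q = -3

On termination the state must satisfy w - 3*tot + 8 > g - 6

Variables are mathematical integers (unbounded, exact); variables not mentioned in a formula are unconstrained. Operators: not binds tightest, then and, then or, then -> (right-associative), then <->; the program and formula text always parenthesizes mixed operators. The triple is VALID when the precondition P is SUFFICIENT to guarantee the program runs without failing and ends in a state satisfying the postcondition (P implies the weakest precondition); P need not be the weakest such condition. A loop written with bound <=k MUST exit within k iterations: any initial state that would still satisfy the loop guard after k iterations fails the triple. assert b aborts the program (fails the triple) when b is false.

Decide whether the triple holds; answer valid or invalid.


Working backward. After the program, the postcondition w - 3*tot + 8 > g - 6 must hold; in canonical form it is w > g + 3*tot - 14.
Before tot := 3*q: w > g + 9*q - 14
Before the loop (bound <=1), unroll the exhaustion recursion (WP_0 = exit-now case; WP_j = one more guarded iteration, up to j = 1):
  WP_0: (not (3*tot > 0)) and w > g + 9*q - 14
  WP_1: (3*tot > 0 -> ((q = tot - 1 or g != -13) and (3*w <= 0 -> ((not (3*tot > 0)) and 2*g > 10*q - 13)) and ((not (3*w <= 0)) -> ((not (3*tot > 0)) and 9*q + 3*w < 22)))) and ((not (3*tot > 0)) -> w > g + 9*q - 14)
So before the loop: (3*tot > 0 -> ((q = tot - 1 or g != -13) and (3*w <= 0 -> ((not (3*tot > 0)) and 2*g > 10*q - 13)) and ((not (3*w <= 0)) -> ((not (3*tot > 0)) and 9*q + 3*w < 22)))) and ((not (3*tot > 0)) -> w > g + 9*q - 14)
Before skip: (3*tot > 0 -> ((q = tot - 1 or g != -13) and (3*w <= 0 -> ((not (3*tot > 0)) and 2*g > 10*q - 13)) and ((not (3*w <= 0)) -> ((not (3*tot > 0)) and 9*q + 3*w < 22)))) and ((not (3*tot > 0)) -> w > g + 9*q - 14)
The weakest precondition is (3*tot > 0 -> ((q = tot - 1 or g != -13) and (3*w <= 0 -> ((not (3*tot > 0)) and 2*g > 10*q - 13)) and ((not (3*w <= 0)) -> ((not (3*tot > 0)) and 9*q + 3*w < 22)))) and ((not (3*tot > 0)) -> w > g + 9*q - 14).
Check whether (3*tot > 0 -> ((tot = -2 or g != -13) and (3*w <= 0 -> ((not (3*tot > 0)) and 2*g > -43)) and ((not (3*w <= 0)) -> ((not (3*tot > 0)) and 3*w < 49)))) and ((not (3*tot > 0)) -> w > g - 41) and q = -3 implies it.
Every state satisfying the precondition satisfies the weakest precondition: the implication holds.
Answer: valid


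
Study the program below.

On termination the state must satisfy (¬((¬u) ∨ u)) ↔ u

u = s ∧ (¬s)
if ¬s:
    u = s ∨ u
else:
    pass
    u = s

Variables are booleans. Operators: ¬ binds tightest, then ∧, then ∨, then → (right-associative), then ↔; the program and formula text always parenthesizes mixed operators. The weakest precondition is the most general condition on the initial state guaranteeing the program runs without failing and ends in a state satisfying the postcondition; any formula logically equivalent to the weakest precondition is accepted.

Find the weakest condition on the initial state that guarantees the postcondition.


Working backward. After the program, the postcondition (¬((¬u) ∨ u)) ↔ u must hold; in canonical form it is ¬u.
Then branch requires ¬(s ∨ u); else branch requires ¬s.
Before the if: ((¬s) → (¬(s ∨ u))) ∧ (s → (¬s))
Before u := s ∧ (¬s): s → (¬s)
Answer: WP = s → (¬s)


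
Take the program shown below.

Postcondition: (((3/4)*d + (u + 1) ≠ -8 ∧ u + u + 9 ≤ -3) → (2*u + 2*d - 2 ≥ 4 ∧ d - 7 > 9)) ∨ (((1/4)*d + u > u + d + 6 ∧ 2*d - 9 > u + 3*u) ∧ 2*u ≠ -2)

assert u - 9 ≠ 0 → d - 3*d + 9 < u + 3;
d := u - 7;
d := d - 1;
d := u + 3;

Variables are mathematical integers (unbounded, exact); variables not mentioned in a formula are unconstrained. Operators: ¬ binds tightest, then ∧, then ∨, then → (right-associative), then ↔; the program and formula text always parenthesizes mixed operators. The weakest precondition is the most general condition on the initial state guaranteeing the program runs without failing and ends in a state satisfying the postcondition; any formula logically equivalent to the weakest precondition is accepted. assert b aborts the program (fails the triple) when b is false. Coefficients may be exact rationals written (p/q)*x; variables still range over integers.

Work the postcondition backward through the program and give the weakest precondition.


Working backward. After the program, the postcondition (((3/4)*d + (u + 1) ≠ -8 ∧ u + u + 9 ≤ -3) → (2*u + 2*d - 2 ≥ 4 ∧ d - 7 > 9)) ∨ (((1/4)*d + u > u + d + 6 ∧ 2*d - 9 > u + 3*u) ∧ 2*u ≠ -2) must hold; in canonical form it is (((3/4)*d + u ≠ -9 ∧ 2*u ≤ -12) → (2*d + 2*u ≥ 6 ∧ d > 16)) ∨ ((3/4)*d < -6 ∧ 2*d > 4*u + 9 ∧ 2*u ≠ -2).
Before d := u + 3: (((7/4)*u ≠ -45/4 ∧ 2*u ≤ -12) → (4*u ≥ 0 ∧ u > 13)) ∨ ((3/4)*u < -33/4 ∧ 2*u < -3 ∧ 2*u ≠ -2)
Before d := d - 1: (((7/4)*u ≠ -45/4 ∧ 2*u ≤ -12) → (4*u ≥ 0 ∧ u > 13)) ∨ ((3/4)*u < -33/4 ∧ 2*u < -3 ∧ 2*u ≠ -2)
Before d := u - 7: (((7/4)*u ≠ -45/4 ∧ 2*u ≤ -12) → (4*u ≥ 0 ∧ u > 13)) ∨ ((3/4)*u < -33/4 ∧ 2*u < -3 ∧ 2*u ≠ -2)
Before assert u - 9 ≠ 0 → d - 3*d + 9 < u + 3: (u ≠ 9 → 2*d + u > 6) ∧ ((((7/4)*u ≠ -45/4 ∧ 2*u ≤ -12) → (4*u ≥ 0 ∧ u > 13)) ∨ ((3/4)*u < -33/4 ∧ 2*u < -3 ∧ 2*u ≠ -2))
Answer: WP = (u ≠ 9 → 2*d + u > 6) ∧ ((((7/4)*u ≠ -45/4 ∧ 2*u ≤ -12) → (4*u ≥ 0 ∧ u > 13)) ∨ ((3/4)*u < -33/4 ∧ 2*u < -3 ∧ 2*u ≠ -2))
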